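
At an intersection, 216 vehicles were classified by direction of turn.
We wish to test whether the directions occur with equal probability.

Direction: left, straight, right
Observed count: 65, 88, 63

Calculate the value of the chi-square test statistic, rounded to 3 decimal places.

5.361

Under H₀ each category has probability 1/3, so each expected count is 216/3 = 72.
χ² = (65−72)²/72 + (88−72)²/72 + (63−72)²/72
   = 0.6806 + 3.5556 + 1.1250
Sum = 5.361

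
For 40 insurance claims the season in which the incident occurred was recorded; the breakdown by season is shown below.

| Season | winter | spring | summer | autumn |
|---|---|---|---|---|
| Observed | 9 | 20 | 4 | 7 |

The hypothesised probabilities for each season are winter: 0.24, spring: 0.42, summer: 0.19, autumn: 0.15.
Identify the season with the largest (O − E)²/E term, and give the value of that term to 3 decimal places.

Expected counts E_i = n·p_i: 40×0.24 = 9.6, 40×0.42 = 16.8, 40×0.19 = 7.6, 40×0.15 = 6.
winter: (9 − 9.6)²/9.6 = 0.36/9.6 = 0.0375
spring: (20 − 16.8)²/16.8 = 10.24/16.8 = 0.6095
summer: (4 − 7.6)²/7.6 = 12.96/7.6 = 1.7053
autumn: (7 − 6)²/6 = 1/6 = 0.1667
The largest term is for summer: 1.705.

summer, 1.705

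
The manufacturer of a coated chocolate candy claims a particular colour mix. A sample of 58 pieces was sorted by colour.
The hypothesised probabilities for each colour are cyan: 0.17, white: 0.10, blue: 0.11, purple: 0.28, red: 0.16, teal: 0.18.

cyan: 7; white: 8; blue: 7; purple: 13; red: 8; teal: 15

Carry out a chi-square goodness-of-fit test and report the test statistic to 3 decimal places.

4.539

Expected counts E_i = n·p_i: 58×0.17 = 9.86, 58×0.10 = 5.8, 58×0.11 = 6.38, 58×0.28 = 16.24, 58×0.16 = 9.28, 58×0.18 = 10.44.
cat         O        E   (O−E)²/E
cyan        7     9.86     0.8296
white       8      5.8     0.8345
blue        7     6.38     0.0603
purple     13    16.24     0.6464
red         8     9.28     0.1766
teal       15    10.44     1.9917
Sum = 4.539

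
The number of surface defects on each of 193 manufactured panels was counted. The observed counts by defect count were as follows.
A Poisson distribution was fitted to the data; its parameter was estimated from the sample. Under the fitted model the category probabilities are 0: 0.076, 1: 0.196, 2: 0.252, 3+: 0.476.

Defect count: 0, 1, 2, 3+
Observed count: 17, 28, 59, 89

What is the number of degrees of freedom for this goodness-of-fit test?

There are k = 4 categories and 1 parameter estimated from the data, so df = 4 − 1 − 1 = 2.

2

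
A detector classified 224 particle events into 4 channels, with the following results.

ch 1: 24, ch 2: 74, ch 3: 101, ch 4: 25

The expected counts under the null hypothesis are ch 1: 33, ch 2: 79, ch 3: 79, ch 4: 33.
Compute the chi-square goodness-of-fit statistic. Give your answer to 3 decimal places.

cat         O        E   (O−E)²/E
ch 1       24       33     2.4545
ch 2       74       79     0.3165
ch 3      101       79     6.1266
ch 4       25       33     1.9394
Sum = 10.837

10.837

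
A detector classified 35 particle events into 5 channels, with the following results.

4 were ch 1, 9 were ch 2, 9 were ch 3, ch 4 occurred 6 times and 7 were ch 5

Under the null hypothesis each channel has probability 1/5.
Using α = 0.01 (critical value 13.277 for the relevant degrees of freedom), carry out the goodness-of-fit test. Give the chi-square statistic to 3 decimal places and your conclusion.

Under H₀ each category has probability 1/5, so each expected count is 35/5 = 7.
cat         O        E   (O−E)²/E
ch 1        4        7     1.2857
ch 2        9        7     0.5714
ch 3        9        7     0.5714
ch 4        6        7     0.1429
ch 5        7        7     0.0000
Sum = 2.571
df = 4. Since 2.571 < 13.277, we do not reject H₀.

2.571; do not reject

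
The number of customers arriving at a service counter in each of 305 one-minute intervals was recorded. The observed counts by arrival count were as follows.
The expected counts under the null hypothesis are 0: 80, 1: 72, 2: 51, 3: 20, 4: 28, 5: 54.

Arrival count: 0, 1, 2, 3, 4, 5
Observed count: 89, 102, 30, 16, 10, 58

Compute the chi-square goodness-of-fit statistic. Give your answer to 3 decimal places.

cat         O        E   (O−E)²/E
0          89       80     1.0125
1         102       72    12.5000
2          30       51     8.6471
3          16       20     0.8000
4          10       28    11.5714
5          58       54     0.2963
Sum = 34.827

34.827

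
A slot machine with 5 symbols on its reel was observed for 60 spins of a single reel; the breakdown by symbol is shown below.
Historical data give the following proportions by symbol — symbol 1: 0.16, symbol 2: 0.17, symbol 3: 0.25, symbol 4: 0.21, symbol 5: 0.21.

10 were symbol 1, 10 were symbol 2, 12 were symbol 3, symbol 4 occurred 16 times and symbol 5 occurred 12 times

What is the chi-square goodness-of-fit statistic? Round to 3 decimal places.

Expected counts E_i = n·p_i: 60×0.16 = 9.6, 60×0.17 = 10.2, 60×0.25 = 15, 60×0.21 = 12.6, 60×0.21 = 12.6.
cat           O        E   (O−E)²/E
symbol 1     10      9.6     0.0167
symbol 2     10     10.2     0.0039
symbol 3     12       15     0.6000
symbol 4     16     12.6     0.9175
symbol 5     12     12.6     0.0286
Sum = 1.567

1.567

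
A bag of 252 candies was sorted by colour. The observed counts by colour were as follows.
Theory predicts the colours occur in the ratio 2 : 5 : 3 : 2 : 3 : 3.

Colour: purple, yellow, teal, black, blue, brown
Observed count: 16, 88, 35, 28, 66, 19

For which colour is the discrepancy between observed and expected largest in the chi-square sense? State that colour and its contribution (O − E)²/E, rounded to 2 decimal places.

Ratio total = 18. Expected counts: 252×2/18 = 28, 252×5/18 = 70, 252×3/18 = 42, 252×2/18 = 28, 252×3/18 = 42, 252×3/18 = 42.
χ² = (16−28)²/28 + (88−70)²/70 + (35−42)²/42 + (28−28)²/28 + (66−42)²/42 + (19−42)²/42
   = 5.143 + 4.629 + 1.167 + 0.000 + 13.714 + 12.595
The largest term is for blue: 13.71.

blue, 13.71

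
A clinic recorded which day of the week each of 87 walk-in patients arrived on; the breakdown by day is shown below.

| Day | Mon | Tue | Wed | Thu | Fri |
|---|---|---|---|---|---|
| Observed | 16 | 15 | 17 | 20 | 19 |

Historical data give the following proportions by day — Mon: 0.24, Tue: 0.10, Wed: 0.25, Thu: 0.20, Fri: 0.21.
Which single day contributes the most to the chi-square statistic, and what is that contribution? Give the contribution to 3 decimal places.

Tue, 4.562

Expected counts E_i = n·p_i: 87×0.24 = 20.88, 87×0.10 = 8.7, 87×0.25 = 21.75, 87×0.20 = 17.4, 87×0.21 = 18.27.
Mon: (16 − 20.88)²/20.88 = 23.8144/20.88 = 1.1405
Tue: (15 − 8.7)²/8.7 = 39.69/8.7 = 4.5621
Wed: (17 − 21.75)²/21.75 = 22.5625/21.75 = 1.0374
Thu: (20 − 17.4)²/17.4 = 6.76/17.4 = 0.3885
Fri: (19 − 18.27)²/18.27 = 0.5329/18.27 = 0.0292
The largest term is for Tue: 4.562.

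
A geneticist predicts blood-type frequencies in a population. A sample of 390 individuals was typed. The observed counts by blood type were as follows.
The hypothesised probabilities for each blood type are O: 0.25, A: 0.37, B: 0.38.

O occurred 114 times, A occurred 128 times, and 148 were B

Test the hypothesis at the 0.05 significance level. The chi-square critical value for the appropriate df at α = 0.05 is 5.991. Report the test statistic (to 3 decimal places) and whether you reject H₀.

Expected counts E_i = n·p_i: 390×0.25 = 97.5, 390×0.37 = 144.3, 390×0.38 = 148.2.
cat         O        E   (O−E)²/E
O         114     97.5     2.7923
A         128    144.3     1.8412
B         148    148.2     0.0003
Sum = 4.634
df = 2. Since 4.634 < 5.991, we do not reject H₀.

4.634; do not reject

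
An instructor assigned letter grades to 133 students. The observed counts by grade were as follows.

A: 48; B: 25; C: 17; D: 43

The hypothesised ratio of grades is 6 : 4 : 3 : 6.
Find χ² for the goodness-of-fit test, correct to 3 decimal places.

1.964

Ratio total = 19. Expected counts: 133×6/19 = 42, 133×4/19 = 28, 133×3/19 = 21, 133×6/19 = 42.
A: (48 − 42)²/42 = 36/42 = 0.8571
B: (25 − 28)²/28 = 9/28 = 0.3214
C: (17 − 21)²/21 = 16/21 = 0.7619
D: (43 − 42)²/42 = 1/42 = 0.0238
Sum = 1.964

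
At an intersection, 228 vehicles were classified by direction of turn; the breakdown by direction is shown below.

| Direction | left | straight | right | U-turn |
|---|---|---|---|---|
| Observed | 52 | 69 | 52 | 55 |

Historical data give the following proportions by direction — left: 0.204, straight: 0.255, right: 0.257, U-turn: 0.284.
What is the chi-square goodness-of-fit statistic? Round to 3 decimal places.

4.887

Expected counts E_i = n·p_i: 228×0.204 = 46.512, 228×0.255 = 58.14, 228×0.257 = 58.596, 228×0.284 = 64.752.
cat           O        E   (O−E)²/E
left         52   46.512     0.6475
straight     69    58.14     2.0285
right        52   58.596     0.7425
U-turn       55   64.752     1.4687
Sum = 4.887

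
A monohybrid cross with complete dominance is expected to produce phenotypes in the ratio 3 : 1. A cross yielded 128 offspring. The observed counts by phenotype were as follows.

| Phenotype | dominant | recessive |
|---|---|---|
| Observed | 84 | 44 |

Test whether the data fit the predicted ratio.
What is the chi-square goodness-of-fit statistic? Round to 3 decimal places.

Ratio total = 4. Expected counts: 128×3/4 = 96, 128×1/4 = 32.
dominant: (84 − 96)²/96 = 144/96 = 1.5000
recessive: (44 − 32)²/32 = 144/32 = 4.5000
Sum = 6.000

6.000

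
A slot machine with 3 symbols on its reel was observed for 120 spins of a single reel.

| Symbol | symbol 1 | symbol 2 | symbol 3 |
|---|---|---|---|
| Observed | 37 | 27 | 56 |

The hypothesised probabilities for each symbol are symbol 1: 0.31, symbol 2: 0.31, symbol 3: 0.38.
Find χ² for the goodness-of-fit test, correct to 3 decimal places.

Expected counts E_i = n·p_i: 120×0.31 = 37.2, 120×0.31 = 37.2, 120×0.38 = 45.6.
χ² = (37−37.2)²/37.2 + (27−37.2)²/37.2 + (56−45.6)²/45.6
   = 0.0011 + 2.7968 + 2.3719
Sum = 5.170

5.170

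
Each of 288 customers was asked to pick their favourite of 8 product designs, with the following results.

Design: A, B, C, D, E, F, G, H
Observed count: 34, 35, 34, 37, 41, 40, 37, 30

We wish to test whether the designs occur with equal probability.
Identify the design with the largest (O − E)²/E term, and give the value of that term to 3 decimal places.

Expected count for each of the 8 categories: 288/8 = 36.
χ² = (34−36)²/36 + (35−36)²/36 + (34−36)²/36 + (37−36)²/36 + (41−36)²/36 + (40−36)²/36 + (37−36)²/36 + (30−36)²/36
   = 0.1111 + 0.0278 + 0.1111 + 0.0278 + 0.6944 + 0.4444 + 0.0278 + 1.0000
The largest term is for H: 1.000.

H, 1.000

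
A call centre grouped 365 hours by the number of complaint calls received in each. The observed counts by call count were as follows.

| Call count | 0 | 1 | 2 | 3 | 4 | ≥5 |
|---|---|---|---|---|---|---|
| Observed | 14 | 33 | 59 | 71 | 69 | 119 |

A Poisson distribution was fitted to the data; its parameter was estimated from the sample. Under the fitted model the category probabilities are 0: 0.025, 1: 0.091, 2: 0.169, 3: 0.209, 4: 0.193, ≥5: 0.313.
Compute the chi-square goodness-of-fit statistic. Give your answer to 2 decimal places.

Expected counts E_i = n·p_i: 365×0.025 = 9.125, 365×0.091 = 33.215, 365×0.169 = 61.685, 365×0.209 = 76.285, 365×0.193 = 70.445, 365×0.313 = 114.245.
0: (14 − 9.125)²/9.125 = 23.765625/9.125 = 2.604
1: (33 − 33.215)²/33.215 = 0.046225/33.215 = 0.001
2: (59 − 61.685)²/61.685 = 7.209225/61.685 = 0.117
3: (71 − 76.285)²/76.285 = 27.931225/76.285 = 0.366
4: (69 − 70.445)²/70.445 = 2.088025/70.445 = 0.030
≥5: (119 − 114.245)²/114.245 = 22.610025/114.245 = 0.198
Sum = 3.32

3.32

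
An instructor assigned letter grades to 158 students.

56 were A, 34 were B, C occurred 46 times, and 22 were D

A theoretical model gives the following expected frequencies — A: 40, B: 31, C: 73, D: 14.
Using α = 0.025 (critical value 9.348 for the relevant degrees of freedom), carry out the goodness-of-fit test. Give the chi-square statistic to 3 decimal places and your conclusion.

21.248; reject

A: (56 − 40)²/40 = 256/40 = 6.4000
B: (34 − 31)²/31 = 9/31 = 0.2903
C: (46 − 73)²/73 = 729/73 = 9.9863
D: (22 − 14)²/14 = 64/14 = 4.5714
Sum = 21.248
df = 3. Since 21.248 > 9.348, we reject H₀.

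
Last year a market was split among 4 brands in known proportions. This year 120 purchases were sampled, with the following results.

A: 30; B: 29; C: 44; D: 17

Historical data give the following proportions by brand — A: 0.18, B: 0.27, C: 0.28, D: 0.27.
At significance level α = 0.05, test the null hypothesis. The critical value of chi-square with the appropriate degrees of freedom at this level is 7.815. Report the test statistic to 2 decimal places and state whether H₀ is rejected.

Expected counts E_i = n·p_i: 120×0.18 = 21.6, 120×0.27 = 32.4, 120×0.28 = 33.6, 120×0.27 = 32.4.
A: (30 − 21.6)²/21.6 = 70.56/21.6 = 3.267
B: (29 − 32.4)²/32.4 = 11.56/32.4 = 0.357
C: (44 − 33.6)²/33.6 = 108.16/33.6 = 3.219
D: (17 − 32.4)²/32.4 = 237.16/32.4 = 7.320
Sum = 14.16
df = 3. Since 14.16 > 7.815, we reject H₀.

14.16; reject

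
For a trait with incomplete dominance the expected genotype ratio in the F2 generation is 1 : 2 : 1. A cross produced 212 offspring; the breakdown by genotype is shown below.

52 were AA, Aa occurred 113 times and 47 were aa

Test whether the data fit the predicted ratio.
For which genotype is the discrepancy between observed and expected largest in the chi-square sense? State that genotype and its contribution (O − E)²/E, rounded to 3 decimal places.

aa, 0.679

Ratio total = 4. Expected counts: 212×1/4 = 53, 212×2/4 = 106, 212×1/4 = 53.
χ² = (52−53)²/53 + (113−106)²/106 + (47−53)²/53
   = 0.0189 + 0.4623 + 0.6792
The largest term is for aa: 0.679.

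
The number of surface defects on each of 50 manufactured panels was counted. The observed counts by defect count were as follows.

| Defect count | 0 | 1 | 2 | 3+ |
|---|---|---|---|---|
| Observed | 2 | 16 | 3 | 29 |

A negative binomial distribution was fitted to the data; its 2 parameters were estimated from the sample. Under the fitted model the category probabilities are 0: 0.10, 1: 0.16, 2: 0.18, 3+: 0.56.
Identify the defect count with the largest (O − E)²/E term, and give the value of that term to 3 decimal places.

1, 8.000

Expected counts E_i = n·p_i: 50×0.10 = 5, 50×0.16 = 8, 50×0.18 = 9, 50×0.56 = 28.
0: (2 − 5)²/5 = 9/5 = 1.8000
1: (16 − 8)²/8 = 64/8 = 8.0000
2: (3 − 9)²/9 = 36/9 = 4.0000
3+: (29 − 28)²/28 = 1/28 = 0.0357
The largest term is for 1: 8.000.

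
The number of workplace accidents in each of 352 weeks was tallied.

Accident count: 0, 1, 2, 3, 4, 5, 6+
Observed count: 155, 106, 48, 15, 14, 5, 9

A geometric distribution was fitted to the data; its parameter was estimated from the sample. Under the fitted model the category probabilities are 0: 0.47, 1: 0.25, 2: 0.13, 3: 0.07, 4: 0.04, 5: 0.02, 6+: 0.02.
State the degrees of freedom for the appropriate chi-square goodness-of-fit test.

5

There are k = 7 categories and 1 parameter estimated from the data, so df = 7 − 1 − 1 = 5.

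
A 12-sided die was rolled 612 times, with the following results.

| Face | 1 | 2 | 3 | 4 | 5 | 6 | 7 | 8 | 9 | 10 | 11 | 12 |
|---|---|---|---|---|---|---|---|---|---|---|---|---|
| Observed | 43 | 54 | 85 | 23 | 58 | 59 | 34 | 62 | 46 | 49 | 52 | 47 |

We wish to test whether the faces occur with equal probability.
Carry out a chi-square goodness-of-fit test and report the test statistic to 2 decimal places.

Under H₀ each category has probability 1/12, so each expected count is 612/12 = 51.
χ² = (43−51)²/51 + (54−51)²/51 + (85−51)²/51 + (23−51)²/51 + (58−51)²/51 + (59−51)²/51 + (34−51)²/51 + (62−51)²/51 + (46−51)²/51 + (49−51)²/51 + (52−51)²/51 + (47−51)²/51
   = 1.255 + 0.176 + 22.667 + 15.373 + 0.961 + 1.255 + 5.667 + 2.373 + 0.490 + 0.078 + 0.020 + 0.314
Sum = 50.63

50.63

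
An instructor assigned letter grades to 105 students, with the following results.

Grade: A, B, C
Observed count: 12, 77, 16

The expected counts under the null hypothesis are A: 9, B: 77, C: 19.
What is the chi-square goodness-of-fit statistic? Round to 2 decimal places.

1.47

A: (12 − 9)²/9 = 9/9 = 1.000
B: (77 − 77)²/77 = 0/77 = 0.000
C: (16 − 19)²/19 = 9/19 = 0.474
Sum = 1.47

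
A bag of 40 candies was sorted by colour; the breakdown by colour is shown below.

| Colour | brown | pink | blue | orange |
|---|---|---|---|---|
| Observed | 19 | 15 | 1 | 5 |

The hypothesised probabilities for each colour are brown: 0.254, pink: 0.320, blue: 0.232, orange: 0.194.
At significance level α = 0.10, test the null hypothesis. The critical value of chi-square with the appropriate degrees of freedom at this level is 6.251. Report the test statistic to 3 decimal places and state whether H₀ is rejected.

Expected counts E_i = n·p_i: 40×0.254 = 10.16, 40×0.320 = 12.8, 40×0.232 = 9.28, 40×0.194 = 7.76.
cat         O        E   (O−E)²/E
brown      19    10.16     7.6915
pink       15     12.8     0.3781
blue        1     9.28     7.3878
orange      5     7.76     0.9816
Sum = 16.439
df = 3. Since 16.439 > 6.251, we reject H₀.

16.439; reject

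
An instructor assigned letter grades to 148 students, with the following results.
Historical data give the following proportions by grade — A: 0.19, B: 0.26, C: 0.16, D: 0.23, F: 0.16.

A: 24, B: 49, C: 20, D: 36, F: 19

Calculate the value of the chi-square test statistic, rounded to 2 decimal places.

5.09

Expected counts E_i = n·p_i: 148×0.19 = 28.12, 148×0.26 = 38.48, 148×0.16 = 23.68, 148×0.23 = 34.04, 148×0.16 = 23.68.
χ² = (24−28.12)²/28.12 + (49−38.48)²/38.48 + (20−23.68)²/23.68 + (36−34.04)²/34.04 + (19−23.68)²/23.68
   = 0.604 + 2.876 + 0.572 + 0.113 + 0.925
Sum = 5.09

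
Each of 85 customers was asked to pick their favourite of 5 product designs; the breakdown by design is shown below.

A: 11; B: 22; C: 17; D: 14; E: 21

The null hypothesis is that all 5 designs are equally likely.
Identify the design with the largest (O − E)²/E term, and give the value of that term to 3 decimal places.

A, 2.118

Expected count for each of the 5 categories: 85/5 = 17.
χ² = (11−17)²/17 + (22−17)²/17 + (17−17)²/17 + (14−17)²/17 + (21−17)²/17
   = 2.1176 + 1.4706 + 0.0000 + 0.5294 + 0.9412
The largest term is for A: 2.118.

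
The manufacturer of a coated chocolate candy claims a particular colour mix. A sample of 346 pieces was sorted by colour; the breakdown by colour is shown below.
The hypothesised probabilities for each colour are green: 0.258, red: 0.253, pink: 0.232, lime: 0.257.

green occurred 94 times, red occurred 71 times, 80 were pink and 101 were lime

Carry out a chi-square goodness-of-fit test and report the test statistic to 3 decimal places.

5.017

Expected counts E_i = n·p_i: 346×0.258 = 89.268, 346×0.253 = 87.538, 346×0.232 = 80.272, 346×0.257 = 88.922.
cat         O        E   (O−E)²/E
green      94   89.268     0.2508
red        71   87.538     3.1244
pink       80   80.272     0.0009
lime      101   88.922     1.6405
Sum = 5.017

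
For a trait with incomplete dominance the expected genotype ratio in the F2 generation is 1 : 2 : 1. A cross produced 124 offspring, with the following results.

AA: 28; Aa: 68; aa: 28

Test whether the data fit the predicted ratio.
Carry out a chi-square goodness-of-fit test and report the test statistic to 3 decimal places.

Ratio total = 4. Expected counts: 124×1/4 = 31, 124×2/4 = 62, 124×1/4 = 31.
χ² = (28−31)²/31 + (68−62)²/62 + (28−31)²/31
   = 0.2903 + 0.5806 + 0.2903
Sum = 1.161

1.161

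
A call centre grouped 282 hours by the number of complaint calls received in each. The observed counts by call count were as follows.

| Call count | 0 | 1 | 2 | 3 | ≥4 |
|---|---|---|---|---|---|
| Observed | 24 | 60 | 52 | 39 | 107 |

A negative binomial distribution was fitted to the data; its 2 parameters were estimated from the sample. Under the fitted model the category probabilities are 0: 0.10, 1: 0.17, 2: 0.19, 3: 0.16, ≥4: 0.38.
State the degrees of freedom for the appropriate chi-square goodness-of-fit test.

There are k = 5 categories and 2 parameters estimated from the data, so df = 5 − 1 − 2 = 2.

2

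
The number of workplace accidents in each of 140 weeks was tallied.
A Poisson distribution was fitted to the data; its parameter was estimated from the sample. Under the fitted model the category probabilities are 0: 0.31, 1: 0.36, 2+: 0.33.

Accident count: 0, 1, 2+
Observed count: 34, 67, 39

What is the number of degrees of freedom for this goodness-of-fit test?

1

There are k = 3 categories and 1 parameter estimated from the data, so df = 3 − 1 − 1 = 1.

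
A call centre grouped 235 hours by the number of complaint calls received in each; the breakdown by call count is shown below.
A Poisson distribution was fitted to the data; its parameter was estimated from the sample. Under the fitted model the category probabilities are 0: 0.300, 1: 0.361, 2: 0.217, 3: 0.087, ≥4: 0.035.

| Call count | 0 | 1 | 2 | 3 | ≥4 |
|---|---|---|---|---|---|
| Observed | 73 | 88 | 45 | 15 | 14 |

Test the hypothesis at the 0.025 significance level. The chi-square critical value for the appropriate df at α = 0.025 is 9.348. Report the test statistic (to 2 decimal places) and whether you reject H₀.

6.42; do not reject

Expected counts E_i = n·p_i: 235×0.300 = 70.5, 235×0.361 = 84.835, 235×0.217 = 50.995, 235×0.087 = 20.445, 235×0.035 = 8.225.
0: (73 − 70.5)²/70.5 = 6.25/70.5 = 0.089
1: (88 − 84.835)²/84.835 = 10.017225/84.835 = 0.118
2: (45 − 50.995)²/50.995 = 35.940025/50.995 = 0.705
3: (15 − 20.445)²/20.445 = 29.648025/20.445 = 1.450
≥4: (14 − 8.225)²/8.225 = 33.350625/8.225 = 4.055
Sum = 6.42
df = 3. Since 6.42 < 9.348, we do not reject H₀.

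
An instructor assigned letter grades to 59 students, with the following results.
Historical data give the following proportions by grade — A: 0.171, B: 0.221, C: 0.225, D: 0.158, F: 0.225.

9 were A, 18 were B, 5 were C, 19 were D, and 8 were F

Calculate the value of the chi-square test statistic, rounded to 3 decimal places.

Expected counts E_i = n·p_i: 59×0.171 = 10.089, 59×0.221 = 13.039, 59×0.225 = 13.275, 59×0.158 = 9.322, 59×0.225 = 13.275.
cat         O        E   (O−E)²/E
A           9   10.089     0.1175
B          18   13.039     1.8875
C           5   13.275     5.1582
D          19    9.322    10.0476
F           8   13.275     2.0961
Sum = 19.307

19.307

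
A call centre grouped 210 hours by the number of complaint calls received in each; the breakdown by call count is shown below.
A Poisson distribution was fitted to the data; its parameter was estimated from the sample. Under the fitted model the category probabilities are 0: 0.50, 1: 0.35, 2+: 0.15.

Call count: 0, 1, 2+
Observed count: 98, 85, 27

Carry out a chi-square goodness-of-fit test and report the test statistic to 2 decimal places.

Expected counts E_i = n·p_i: 210×0.50 = 105, 210×0.35 = 73.5, 210×0.15 = 31.5.
0: (98 − 105)²/105 = 49/105 = 0.467
1: (85 − 73.5)²/73.5 = 132.25/73.5 = 1.799
2+: (27 − 31.5)²/31.5 = 20.25/31.5 = 0.643
Sum = 2.91

2.91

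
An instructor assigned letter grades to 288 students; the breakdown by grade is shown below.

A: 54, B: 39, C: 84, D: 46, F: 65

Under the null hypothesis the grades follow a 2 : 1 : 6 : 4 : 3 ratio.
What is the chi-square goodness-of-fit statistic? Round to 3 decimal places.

Ratio total = 16. Expected counts: 288×2/16 = 36, 288×1/16 = 18, 288×6/16 = 108, 288×4/16 = 72, 288×3/16 = 54.
A: (54 − 36)²/36 = 324/36 = 9.0000
B: (39 − 18)²/18 = 441/18 = 24.5000
C: (84 − 108)²/108 = 576/108 = 5.3333
D: (46 − 72)²/72 = 676/72 = 9.3889
F: (65 − 54)²/54 = 121/54 = 2.2407
Sum = 50.463

50.463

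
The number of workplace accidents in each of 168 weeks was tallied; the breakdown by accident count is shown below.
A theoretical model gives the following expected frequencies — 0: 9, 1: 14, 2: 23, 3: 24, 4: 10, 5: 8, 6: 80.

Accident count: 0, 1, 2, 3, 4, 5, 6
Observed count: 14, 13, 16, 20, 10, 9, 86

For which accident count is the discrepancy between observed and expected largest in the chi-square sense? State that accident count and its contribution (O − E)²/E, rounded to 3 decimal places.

0, 2.778

0: (14 − 9)²/9 = 25/9 = 2.7778
1: (13 − 14)²/14 = 1/14 = 0.0714
2: (16 − 23)²/23 = 49/23 = 2.1304
3: (20 − 24)²/24 = 16/24 = 0.6667
4: (10 − 10)²/10 = 0/10 = 0.0000
5: (9 − 8)²/8 = 1/8 = 0.1250
6: (86 − 80)²/80 = 36/80 = 0.4500
The largest term is for 0: 2.778.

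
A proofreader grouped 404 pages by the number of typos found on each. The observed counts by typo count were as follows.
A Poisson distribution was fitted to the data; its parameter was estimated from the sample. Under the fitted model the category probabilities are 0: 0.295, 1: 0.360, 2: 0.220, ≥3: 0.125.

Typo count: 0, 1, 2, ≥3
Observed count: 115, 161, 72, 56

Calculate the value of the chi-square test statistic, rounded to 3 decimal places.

Expected counts E_i = n·p_i: 404×0.295 = 119.18, 404×0.360 = 145.44, 404×0.220 = 88.88, 404×0.125 = 50.5.
0: (115 − 119.18)²/119.18 = 17.4724/119.18 = 0.1466
1: (161 − 145.44)²/145.44 = 242.1136/145.44 = 1.6647
2: (72 − 88.88)²/88.88 = 284.9344/88.88 = 3.2058
≥3: (56 − 50.5)²/50.5 = 30.25/50.5 = 0.5990
Sum = 5.616

5.616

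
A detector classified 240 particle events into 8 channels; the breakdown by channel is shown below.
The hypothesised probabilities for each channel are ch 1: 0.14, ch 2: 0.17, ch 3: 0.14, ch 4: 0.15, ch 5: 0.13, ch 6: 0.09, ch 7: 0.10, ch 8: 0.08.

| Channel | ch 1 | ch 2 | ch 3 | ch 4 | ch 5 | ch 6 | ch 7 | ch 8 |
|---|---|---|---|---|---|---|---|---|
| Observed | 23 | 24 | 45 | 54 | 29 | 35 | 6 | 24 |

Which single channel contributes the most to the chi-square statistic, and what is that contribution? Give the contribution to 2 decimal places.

Expected counts E_i = n·p_i: 240×0.14 = 33.6, 240×0.17 = 40.8, 240×0.14 = 33.6, 240×0.15 = 36, 240×0.13 = 31.2, 240×0.09 = 21.6, 240×0.10 = 24, 240×0.08 = 19.2.
ch 1: (23 − 33.6)²/33.6 = 112.36/33.6 = 3.344
ch 2: (24 − 40.8)²/40.8 = 282.24/40.8 = 6.918
ch 3: (45 − 33.6)²/33.6 = 129.96/33.6 = 3.868
ch 4: (54 − 36)²/36 = 324/36 = 9.000
ch 5: (29 − 31.2)²/31.2 = 4.84/31.2 = 0.155
ch 6: (35 − 21.6)²/21.6 = 179.56/21.6 = 8.313
ch 7: (6 − 24)²/24 = 324/24 = 13.500
ch 8: (24 − 19.2)²/19.2 = 23.04/19.2 = 1.200
The largest term is for ch 7: 13.50.

ch 7, 13.50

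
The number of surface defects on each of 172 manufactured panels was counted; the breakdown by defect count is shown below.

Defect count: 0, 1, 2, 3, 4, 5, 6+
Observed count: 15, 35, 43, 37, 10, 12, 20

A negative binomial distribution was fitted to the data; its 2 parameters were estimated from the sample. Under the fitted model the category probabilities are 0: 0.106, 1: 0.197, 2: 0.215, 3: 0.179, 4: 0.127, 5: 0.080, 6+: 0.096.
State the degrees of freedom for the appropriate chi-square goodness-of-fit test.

There are k = 7 categories and 2 parameters estimated from the data, so df = 7 − 1 − 2 = 4.

4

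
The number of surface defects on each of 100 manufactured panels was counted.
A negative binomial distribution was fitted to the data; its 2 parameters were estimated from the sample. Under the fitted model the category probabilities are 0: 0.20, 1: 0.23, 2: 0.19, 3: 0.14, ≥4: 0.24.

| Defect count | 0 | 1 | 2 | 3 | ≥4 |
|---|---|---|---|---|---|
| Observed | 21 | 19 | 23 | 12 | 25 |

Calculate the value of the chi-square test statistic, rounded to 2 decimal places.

Expected counts E_i = n·p_i: 100×0.20 = 20, 100×0.23 = 23, 100×0.19 = 19, 100×0.14 = 14, 100×0.24 = 24.
0: (21 − 20)²/20 = 1/20 = 0.050
1: (19 − 23)²/23 = 16/23 = 0.696
2: (23 − 19)²/19 = 16/19 = 0.842
3: (12 − 14)²/14 = 4/14 = 0.286
≥4: (25 − 24)²/24 = 1/24 = 0.042
Sum = 1.92

1.92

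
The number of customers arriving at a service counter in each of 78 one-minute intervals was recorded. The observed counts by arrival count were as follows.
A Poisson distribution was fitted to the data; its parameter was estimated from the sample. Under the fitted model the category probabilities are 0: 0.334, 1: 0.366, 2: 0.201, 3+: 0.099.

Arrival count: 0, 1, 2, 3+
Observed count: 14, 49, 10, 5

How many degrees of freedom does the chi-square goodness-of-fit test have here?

2

There are k = 4 categories and 1 parameter estimated from the data, so df = 4 − 1 − 1 = 2.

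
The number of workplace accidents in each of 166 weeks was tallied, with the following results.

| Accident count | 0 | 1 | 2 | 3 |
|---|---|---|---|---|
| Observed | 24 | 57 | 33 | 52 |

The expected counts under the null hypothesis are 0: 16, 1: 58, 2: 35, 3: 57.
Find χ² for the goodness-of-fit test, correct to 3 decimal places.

cat         O        E   (O−E)²/E
0          24       16     4.0000
1          57       58     0.0172
2          33       35     0.1143
3          52       57     0.4386
Sum = 4.570

4.570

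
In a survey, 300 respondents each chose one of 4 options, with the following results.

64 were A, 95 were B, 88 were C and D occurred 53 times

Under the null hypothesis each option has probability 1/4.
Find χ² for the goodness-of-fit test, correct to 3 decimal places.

Under H₀ each category has probability 1/4, so each expected count is 300/4 = 75.
χ² = (64−75)²/75 + (95−75)²/75 + (88−75)²/75 + (53−75)²/75
   = 1.6133 + 5.3333 + 2.2533 + 6.4533
Sum = 15.653

15.653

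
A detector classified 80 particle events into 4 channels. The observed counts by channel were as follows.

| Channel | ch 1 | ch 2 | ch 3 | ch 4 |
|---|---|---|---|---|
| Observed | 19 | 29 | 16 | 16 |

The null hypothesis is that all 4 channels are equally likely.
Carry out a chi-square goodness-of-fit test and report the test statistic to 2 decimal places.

5.70

Under H₀ each category has probability 1/4, so each expected count is 80/4 = 20.
χ² = (19−20)²/20 + (29−20)²/20 + (16−20)²/20 + (16−20)²/20
   = 0.050 + 4.050 + 0.800 + 0.800
Sum = 5.70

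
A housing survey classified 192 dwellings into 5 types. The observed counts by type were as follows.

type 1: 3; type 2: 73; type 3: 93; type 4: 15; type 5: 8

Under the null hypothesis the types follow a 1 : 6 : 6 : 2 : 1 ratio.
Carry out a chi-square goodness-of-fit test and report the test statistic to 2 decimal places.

Ratio total = 16. Expected counts: 192×1/16 = 12, 192×6/16 = 72, 192×6/16 = 72, 192×2/16 = 24, 192×1/16 = 12.
cat         O        E   (O−E)²/E
type 1      3       12      6.750
type 2     73       72      0.014
type 3     93       72      6.125
type 4     15       24      3.375
type 5      8       12      1.333
Sum = 17.60

17.60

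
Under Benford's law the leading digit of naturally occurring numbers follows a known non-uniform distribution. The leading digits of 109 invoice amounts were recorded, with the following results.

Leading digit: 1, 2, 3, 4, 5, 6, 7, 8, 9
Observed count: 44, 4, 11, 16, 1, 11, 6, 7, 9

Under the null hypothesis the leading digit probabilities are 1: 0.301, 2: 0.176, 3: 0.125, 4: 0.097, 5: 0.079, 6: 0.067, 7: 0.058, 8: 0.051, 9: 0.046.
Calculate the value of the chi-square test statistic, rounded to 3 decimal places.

Expected counts E_i = n·p_i: 109×0.301 = 32.809, 109×0.176 = 19.184, 109×0.125 = 13.625, 109×0.097 = 10.573, 109×0.079 = 8.611, 109×0.067 = 7.303, 109×0.058 = 6.322, 109×0.051 = 5.559, 109×0.046 = 5.014.
cat         O        E   (O−E)²/E
1          44   32.809     3.8172
2           4   19.184    12.0180
3          11   13.625     0.5057
4          16   10.573     2.7856
5           1    8.611     6.7271
6          11    7.303     1.8715
7           6    6.322     0.0164
8           7    5.559     0.3735
9           9    5.014     3.1688
Sum = 31.284

31.284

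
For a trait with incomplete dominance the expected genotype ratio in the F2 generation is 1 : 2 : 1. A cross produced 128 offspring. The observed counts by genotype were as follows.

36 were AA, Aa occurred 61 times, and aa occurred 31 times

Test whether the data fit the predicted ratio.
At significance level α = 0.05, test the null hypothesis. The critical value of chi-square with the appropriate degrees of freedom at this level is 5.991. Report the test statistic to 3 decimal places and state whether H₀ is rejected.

Ratio total = 4. Expected counts: 128×1/4 = 32, 128×2/4 = 64, 128×1/4 = 32.
χ² = (36−32)²/32 + (61−64)²/64 + (31−32)²/32
   = 0.5000 + 0.1406 + 0.0313
Sum = 0.672
df = 2. Since 0.672 < 5.991, we do not reject H₀.

0.672; do not reject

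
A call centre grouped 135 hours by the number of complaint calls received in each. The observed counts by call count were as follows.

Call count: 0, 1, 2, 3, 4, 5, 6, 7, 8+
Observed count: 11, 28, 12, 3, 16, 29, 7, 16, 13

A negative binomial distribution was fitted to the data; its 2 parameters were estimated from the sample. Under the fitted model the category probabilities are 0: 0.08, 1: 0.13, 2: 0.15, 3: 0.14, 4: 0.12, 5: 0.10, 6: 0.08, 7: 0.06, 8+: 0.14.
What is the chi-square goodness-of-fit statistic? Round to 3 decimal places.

51.646

Expected counts E_i = n·p_i: 135×0.08 = 10.8, 135×0.13 = 17.55, 135×0.15 = 20.25, 135×0.14 = 18.9, 135×0.12 = 16.2, 135×0.10 = 13.5, 135×0.08 = 10.8, 135×0.06 = 8.1, 135×0.14 = 18.9.
0: (11 − 10.8)²/10.8 = 0.04/10.8 = 0.0037
1: (28 − 17.55)²/17.55 = 109.2025/17.55 = 6.2224
2: (12 − 20.25)²/20.25 = 68.0625/20.25 = 3.3611
3: (3 − 18.9)²/18.9 = 252.81/18.9 = 13.3762
4: (16 − 16.2)²/16.2 = 0.04/16.2 = 0.0025
5: (29 − 13.5)²/13.5 = 240.25/13.5 = 17.7963
6: (7 − 10.8)²/10.8 = 14.44/10.8 = 1.3370
7: (16 − 8.1)²/8.1 = 62.41/8.1 = 7.7049
8+: (13 − 18.9)²/18.9 = 34.81/18.9 = 1.8418
Sum = 51.646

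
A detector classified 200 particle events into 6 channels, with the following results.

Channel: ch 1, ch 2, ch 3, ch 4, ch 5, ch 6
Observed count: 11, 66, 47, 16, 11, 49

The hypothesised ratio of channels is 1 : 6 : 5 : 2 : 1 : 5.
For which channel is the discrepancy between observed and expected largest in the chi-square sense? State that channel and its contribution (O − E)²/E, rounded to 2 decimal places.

ch 4, 0.80

Ratio total = 20. Expected counts: 200×1/20 = 10, 200×6/20 = 60, 200×5/20 = 50, 200×2/20 = 20, 200×1/20 = 10, 200×5/20 = 50.
cat         O        E   (O−E)²/E
ch 1       11       10      0.100
ch 2       66       60      0.600
ch 3       47       50      0.180
ch 4       16       20      0.800
ch 5       11       10      0.100
ch 6       49       50      0.020
The largest term is for ch 4: 0.80.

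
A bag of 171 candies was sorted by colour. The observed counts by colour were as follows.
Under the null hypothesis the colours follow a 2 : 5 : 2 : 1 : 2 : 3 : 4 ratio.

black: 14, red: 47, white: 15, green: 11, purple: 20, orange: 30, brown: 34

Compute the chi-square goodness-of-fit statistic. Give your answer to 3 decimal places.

Ratio total = 19. Expected counts: 171×2/19 = 18, 171×5/19 = 45, 171×2/19 = 18, 171×1/19 = 9, 171×2/19 = 18, 171×3/19 = 27, 171×4/19 = 36.
cat         O        E   (O−E)²/E
black      14       18     0.8889
red        47       45     0.0889
white      15       18     0.5000
green      11        9     0.4444
purple     20       18     0.2222
orange     30       27     0.3333
brown      34       36     0.1111
Sum = 2.589

2.589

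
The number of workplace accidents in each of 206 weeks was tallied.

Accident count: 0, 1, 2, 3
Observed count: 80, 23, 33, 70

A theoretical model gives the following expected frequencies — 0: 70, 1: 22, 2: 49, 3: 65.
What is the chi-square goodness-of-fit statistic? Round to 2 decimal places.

7.08

χ² = (80−70)²/70 + (23−22)²/22 + (33−49)²/49 + (70−65)²/65
   = 1.429 + 0.045 + 5.224 + 0.385
Sum = 7.08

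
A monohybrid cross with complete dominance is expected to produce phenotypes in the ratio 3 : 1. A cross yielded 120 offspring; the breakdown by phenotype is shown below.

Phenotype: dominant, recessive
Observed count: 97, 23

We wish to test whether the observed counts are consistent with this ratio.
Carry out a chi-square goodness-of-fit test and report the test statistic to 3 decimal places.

2.178

Ratio total = 4. Expected counts: 120×3/4 = 90, 120×1/4 = 30.
dominant: (97 − 90)²/90 = 49/90 = 0.5444
recessive: (23 − 30)²/30 = 49/30 = 1.6333
Sum = 2.178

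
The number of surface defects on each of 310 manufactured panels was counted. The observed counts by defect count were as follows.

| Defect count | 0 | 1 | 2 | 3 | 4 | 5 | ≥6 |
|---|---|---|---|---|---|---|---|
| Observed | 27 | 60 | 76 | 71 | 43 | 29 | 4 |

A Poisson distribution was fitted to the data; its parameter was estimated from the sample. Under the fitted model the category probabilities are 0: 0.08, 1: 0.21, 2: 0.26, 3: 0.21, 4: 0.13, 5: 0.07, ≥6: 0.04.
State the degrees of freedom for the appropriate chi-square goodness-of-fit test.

There are k = 7 categories and 1 parameter estimated from the data, so df = 7 − 1 − 1 = 5.

5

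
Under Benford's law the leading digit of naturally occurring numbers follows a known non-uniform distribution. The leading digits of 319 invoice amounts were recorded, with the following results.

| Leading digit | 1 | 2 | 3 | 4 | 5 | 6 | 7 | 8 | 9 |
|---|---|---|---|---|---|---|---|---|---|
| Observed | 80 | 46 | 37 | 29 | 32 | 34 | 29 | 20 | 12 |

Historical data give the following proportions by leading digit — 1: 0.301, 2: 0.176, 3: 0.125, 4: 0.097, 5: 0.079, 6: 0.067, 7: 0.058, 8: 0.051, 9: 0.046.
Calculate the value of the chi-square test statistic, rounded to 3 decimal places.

21.428

Expected counts E_i = n·p_i: 319×0.301 = 96.019, 319×0.176 = 56.144, 319×0.125 = 39.875, 319×0.097 = 30.943, 319×0.079 = 25.201, 319×0.067 = 21.373, 319×0.058 = 18.502, 319×0.051 = 16.269, 319×0.046 = 14.674.
1: (80 − 96.019)²/96.019 = 256.608361/96.019 = 2.6725
2: (46 − 56.144)²/56.144 = 102.900736/56.144 = 1.8328
3: (37 − 39.875)²/39.875 = 8.265625/39.875 = 0.2073
4: (29 − 30.943)²/30.943 = 3.775249/30.943 = 0.1220
5: (32 − 25.201)²/25.201 = 46.226401/25.201 = 1.8343
6: (34 − 21.373)²/21.373 = 159.441129/21.373 = 7.4599
7: (29 − 18.502)²/18.502 = 110.208004/18.502 = 5.9565
8: (20 − 16.269)²/16.269 = 13.920361/16.269 = 0.8556
9: (12 − 14.674)²/14.674 = 7.150276/14.674 = 0.4873
Sum = 21.428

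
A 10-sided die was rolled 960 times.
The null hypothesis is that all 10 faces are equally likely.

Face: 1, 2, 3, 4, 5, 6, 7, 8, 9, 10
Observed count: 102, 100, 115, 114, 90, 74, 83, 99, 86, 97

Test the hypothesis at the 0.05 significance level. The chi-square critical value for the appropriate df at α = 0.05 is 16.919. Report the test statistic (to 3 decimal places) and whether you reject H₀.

16.000; do not reject

Under H₀ each category has probability 1/10, so each expected count is 960/10 = 96.
1: (102 − 96)²/96 = 36/96 = 0.3750
2: (100 − 96)²/96 = 16/96 = 0.1667
3: (115 − 96)²/96 = 361/96 = 3.7604
4: (114 − 96)²/96 = 324/96 = 3.3750
5: (90 − 96)²/96 = 36/96 = 0.3750
6: (74 − 96)²/96 = 484/96 = 5.0417
7: (83 − 96)²/96 = 169/96 = 1.7604
8: (99 − 96)²/96 = 9/96 = 0.0938
9: (86 − 96)²/96 = 100/96 = 1.0417
10: (97 − 96)²/96 = 1/96 = 0.0104
Sum = 16.000
df = 9. Since 16.000 < 16.919, we do not reject H₀.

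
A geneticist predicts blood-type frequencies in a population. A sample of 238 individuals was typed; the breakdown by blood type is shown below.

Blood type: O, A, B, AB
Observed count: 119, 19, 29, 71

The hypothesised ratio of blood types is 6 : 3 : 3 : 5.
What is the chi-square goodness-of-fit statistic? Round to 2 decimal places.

31.22

Ratio total = 17. Expected counts: 238×6/17 = 84, 238×3/17 = 42, 238×3/17 = 42, 238×5/17 = 70.
cat         O        E   (O−E)²/E
O         119       84     14.583
A          19       42     12.595
B          29       42      4.024
AB         71       70      0.014
Sum = 31.22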